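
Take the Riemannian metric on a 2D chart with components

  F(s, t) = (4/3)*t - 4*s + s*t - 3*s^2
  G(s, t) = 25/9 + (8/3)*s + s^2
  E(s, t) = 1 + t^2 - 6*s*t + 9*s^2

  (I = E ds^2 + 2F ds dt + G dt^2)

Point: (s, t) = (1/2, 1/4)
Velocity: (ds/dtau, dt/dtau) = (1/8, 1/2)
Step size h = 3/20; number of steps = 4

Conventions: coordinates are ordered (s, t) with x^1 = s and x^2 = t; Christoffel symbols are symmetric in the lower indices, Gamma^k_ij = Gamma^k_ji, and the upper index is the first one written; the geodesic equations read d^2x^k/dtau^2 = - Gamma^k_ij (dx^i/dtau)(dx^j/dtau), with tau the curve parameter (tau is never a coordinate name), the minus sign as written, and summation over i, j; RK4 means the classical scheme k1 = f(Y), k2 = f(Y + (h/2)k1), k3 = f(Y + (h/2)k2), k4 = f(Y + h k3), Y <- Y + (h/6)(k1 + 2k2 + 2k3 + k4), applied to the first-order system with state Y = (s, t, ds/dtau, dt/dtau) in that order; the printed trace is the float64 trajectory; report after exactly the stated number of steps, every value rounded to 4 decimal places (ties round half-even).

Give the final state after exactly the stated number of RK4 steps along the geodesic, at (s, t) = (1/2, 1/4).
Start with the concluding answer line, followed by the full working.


Answer: s = 0.5779, t = 0.5456, ds/dtau = 0.1344, dt/dtau = 0.4855

f(Y) = (ds/dtau, dt/dtau, -Gamma^s_ij Y'^i Y'^j, -Gamma^t_ij Y'^i Y'^j) with the Gammas evaluated at the stage position; h = 0.150000; intermediate values shown to 6 dp
step 0: s = 0.5000, t = 0.2500, ds/dtau = 0.1250, dt/dtau = 0.5000
step 1:
  k1: at (s, t) = (0.500000, 0.250000), (ds/dtau, dt/dtau) = (0.125000, 0.500000); Gamma_sss = 0.633060, Gamma_sst = -0.211020, Gamma_stt = 0.000000, Gamma_tss = -0.928488, Gamma_tst = 0.309496, Gamma_ttt = 0.000000; k1 = (0.125000, 0.500000, 0.016486, -0.024179)
  k2: at (s, t) = (0.509375, 0.287500), (ds/dtau, dt/dtau) = (0.126236, 0.498187); Gamma_sss = 0.627135, Gamma_sst = -0.209045, Gamma_stt = 0.000000, Gamma_tss = -0.931488, Gamma_tst = 0.310496, Gamma_ttt = 0.000000; k2 = (0.126236, 0.498187, 0.016300, -0.024210)
  k3: at (s, t) = (0.509468, 0.287364), (ds/dtau, dt/dtau) = (0.126222, 0.498184); Gamma_sss = 0.627200, Gamma_sst = -0.209067, Gamma_stt = 0.000000, Gamma_tss = -0.931320, Gamma_tst = 0.310440, Gamma_ttt = 0.000000; k3 = (0.126222, 0.498184, 0.016300, -0.024204)
  k4: at (s, t) = (0.518933, 0.324728), (ds/dtau, dt/dtau) = (0.127445, 0.496369); Gamma_sss = 0.621328, Gamma_sst = -0.207109, Gamma_stt = 0.000000, Gamma_tss = -0.934090, Gamma_tst = 0.311363, Gamma_ttt = 0.000000; k4 = (0.127445, 0.496369, 0.016112, -0.024222)
  Y <- Y + (h/6)(k1 + 2k2 + 2k3 + k4): s = 0.5189, t = 0.3247, ds/dtau = 0.1274, dt/dtau = 0.4964
step 2:
  k1: at (s, t) = (0.518934, 0.324728), (ds/dtau, dt/dtau) = (0.127445, 0.496369); Gamma_sss = 0.621329, Gamma_sst = -0.207110, Gamma_stt = 0.000000, Gamma_tss = -0.934089, Gamma_tst = 0.311363, Gamma_ttt = 0.000000; k1 = (0.127445, 0.496369, 0.016112, -0.024222)
  k2: at (s, t) = (0.528492, 0.361955), (ds/dtau, dt/dtau) = (0.128653, 0.494553); Gamma_sss = 0.615515, Gamma_sst = -0.205172, Gamma_stt = 0.000000, Gamma_tss = -0.936626, Gamma_tst = 0.312209, Gamma_ttt = 0.000000; k2 = (0.128653, 0.494553, 0.015921, -0.024226)
  k3: at (s, t) = (0.528583, 0.361819), (ds/dtau, dt/dtau) = (0.128639, 0.494552); Gamma_sss = 0.615583, Gamma_sst = -0.205194, Gamma_stt = 0.000000, Gamma_tss = -0.936462, Gamma_tst = 0.312154, Gamma_ttt = 0.000000; k3 = (0.128639, 0.494552, 0.015922, -0.024221)
  k4: at (s, t) = (0.538230, 0.398911), (ds/dtau, dt/dtau) = (0.129833, 0.492736); Gamma_sss = 0.609834, Gamma_sst = -0.203278, Gamma_stt = 0.000000, Gamma_tss = -0.938775, Gamma_tst = 0.312925, Gamma_ttt = 0.000000; k4 = (0.129833, 0.492736, 0.015729, -0.024213)
  Y <- Y + (h/6)(k1 + 2k2 + 2k3 + k4): s = 0.5382, t = 0.3989, ds/dtau = 0.1298, dt/dtau = 0.4927
step 3:
  k1: at (s, t) = (0.538231, 0.398911), (ds/dtau, dt/dtau) = (0.129833, 0.492736); Gamma_sss = 0.609834, Gamma_sst = -0.203278, Gamma_stt = 0.000000, Gamma_tss = -0.938774, Gamma_tst = 0.312925, Gamma_ttt = 0.000000; k1 = (0.129833, 0.492736, 0.015729, -0.024213)
  k2: at (s, t) = (0.547968, 0.435866), (ds/dtau, dt/dtau) = (0.131013, 0.490920); Gamma_sss = 0.604155, Gamma_sst = -0.201385, Gamma_stt = 0.000000, Gamma_tss = -0.940862, Gamma_tst = 0.313621, Gamma_ttt = 0.000000; k2 = (0.131013, 0.490920, 0.015535, -0.024193)
  k3: at (s, t) = (0.548057, 0.435730), (ds/dtau, dt/dtau) = (0.130998, 0.490922); Gamma_sss = 0.604225, Gamma_sst = -0.201408, Gamma_stt = 0.000000, Gamma_tss = -0.940702, Gamma_tst = 0.313567, Gamma_ttt = 0.000000; k3 = (0.130998, 0.490922, 0.015536, -0.024188)
  k4: at (s, t) = (0.557880, 0.472549), (ds/dtau, dt/dtau) = (0.132164, 0.489108); Gamma_sss = 0.598619, Gamma_sst = -0.199540, Gamma_stt = 0.000000, Gamma_tss = -0.942573, Gamma_tst = 0.314191, Gamma_ttt = 0.000000; k4 = (0.132164, 0.489108, 0.015341, -0.024156)
  Y <- Y + (h/6)(k1 + 2k2 + 2k3 + k4): s = 0.5579, t = 0.4725, ds/dtau = 0.1322, dt/dtau = 0.4891
step 4:
  k1: at (s, t) = (0.557881, 0.472549), (ds/dtau, dt/dtau) = (0.132163, 0.489108); Gamma_sss = 0.598620, Gamma_sst = -0.199540, Gamma_stt = 0.000000, Gamma_tss = -0.942572, Gamma_tst = 0.314191, Gamma_ttt = 0.000000; k1 = (0.132163, 0.489108, 0.015341, -0.024156)
  k2: at (s, t) = (0.567793, 0.509232), (ds/dtau, dt/dtau) = (0.133314, 0.487296); Gamma_sss = 0.593093, Gamma_sst = -0.197698, Gamma_stt = 0.000000, Gamma_tss = -0.944226, Gamma_tst = 0.314742, Gamma_ttt = 0.000000; k2 = (0.133314, 0.487296, 0.015145, -0.024112)
  k3: at (s, t) = (0.567880, 0.509096), (ds/dtau, dt/dtau) = (0.133299, 0.487299); Gamma_sss = 0.593164, Gamma_sst = -0.197721, Gamma_stt = 0.000000, Gamma_tss = -0.944070, Gamma_tst = 0.314690, Gamma_ttt = 0.000000; k3 = (0.133299, 0.487299, 0.015147, -0.024108)
  k4: at (s, t) = (0.577876, 0.545644), (ds/dtau, dt/dtau) = (0.134435, 0.485492); Gamma_sss = 0.587720, Gamma_sst = -0.195907, Gamma_stt = 0.000000, Gamma_tss = -0.945515, Gamma_tst = 0.315172, Gamma_ttt = 0.000000; k4 = (0.134435, 0.485492, 0.014951, -0.024053)
  Y <- Y + (h/6)(k1 + 2k2 + 2k3 + k4): s = 0.5779, t = 0.5456, ds/dtau = 0.1344, dt/dtau = 0.4855


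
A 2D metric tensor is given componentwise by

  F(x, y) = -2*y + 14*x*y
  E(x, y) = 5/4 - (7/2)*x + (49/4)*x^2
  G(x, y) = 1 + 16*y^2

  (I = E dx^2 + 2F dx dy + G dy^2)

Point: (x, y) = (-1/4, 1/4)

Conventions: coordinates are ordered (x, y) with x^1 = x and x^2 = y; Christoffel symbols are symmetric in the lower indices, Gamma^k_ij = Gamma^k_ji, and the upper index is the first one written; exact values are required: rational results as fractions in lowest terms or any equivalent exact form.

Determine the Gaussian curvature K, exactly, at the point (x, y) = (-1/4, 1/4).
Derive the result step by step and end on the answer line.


E = 185/64, F = -11/8, G = 2, EG - F^2 = 249/64 at the point
E_x = -77/8, E_y = 0, F_x = 7/2, F_y = -11/2, G_x = 0, G_y = 8
E_yy = 0, F_xy = 14, G_xx = 0
Using the Brioschi determinant formula for K from the metric derivatives:
M1 = [[-E_yy/2 + F_xy - G_xx/2, E_x/2, F_x - E_y/2], [F_y - G_x/2, E, F], [G_y/2, F, G]] = [[14, -77/16, 7/2], [-11/2, 185/64, -11/8], [4, -11/8, 2]]; det M1 = 14
M2 = [[0, E_y/2, G_x/2], [E_y/2, E, F], [G_x/2, F, G]] = [[0, 0, 0], [0, 185/64, -11/8], [0, -11/8, 2]]; det M2 = 0
det M1 - det M2 = 14; K = 14 / (249/64)^2 = 57344/62001

Answer: K = 57344/62001


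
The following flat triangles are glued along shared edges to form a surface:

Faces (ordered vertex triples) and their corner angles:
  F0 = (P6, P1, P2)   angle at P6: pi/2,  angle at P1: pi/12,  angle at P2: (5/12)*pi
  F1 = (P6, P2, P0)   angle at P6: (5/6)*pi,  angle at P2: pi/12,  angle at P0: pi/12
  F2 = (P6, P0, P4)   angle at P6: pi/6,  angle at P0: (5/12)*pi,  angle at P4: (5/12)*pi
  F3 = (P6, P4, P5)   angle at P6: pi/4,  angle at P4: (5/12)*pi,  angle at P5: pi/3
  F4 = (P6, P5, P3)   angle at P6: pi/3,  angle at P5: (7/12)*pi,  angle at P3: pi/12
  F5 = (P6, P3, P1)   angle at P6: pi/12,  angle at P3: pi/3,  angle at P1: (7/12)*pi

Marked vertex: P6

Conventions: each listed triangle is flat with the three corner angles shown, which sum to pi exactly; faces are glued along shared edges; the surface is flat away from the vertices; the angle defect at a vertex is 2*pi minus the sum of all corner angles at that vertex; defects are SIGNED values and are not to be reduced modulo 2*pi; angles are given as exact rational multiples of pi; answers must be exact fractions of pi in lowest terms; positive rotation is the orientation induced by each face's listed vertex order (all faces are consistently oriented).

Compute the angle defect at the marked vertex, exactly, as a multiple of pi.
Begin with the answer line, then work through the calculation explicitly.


Answer: defect(P6) = -pi/6

Sum of corner angles at P6: (13/6)*pi
defect = 2*pi - (13/6)*pi


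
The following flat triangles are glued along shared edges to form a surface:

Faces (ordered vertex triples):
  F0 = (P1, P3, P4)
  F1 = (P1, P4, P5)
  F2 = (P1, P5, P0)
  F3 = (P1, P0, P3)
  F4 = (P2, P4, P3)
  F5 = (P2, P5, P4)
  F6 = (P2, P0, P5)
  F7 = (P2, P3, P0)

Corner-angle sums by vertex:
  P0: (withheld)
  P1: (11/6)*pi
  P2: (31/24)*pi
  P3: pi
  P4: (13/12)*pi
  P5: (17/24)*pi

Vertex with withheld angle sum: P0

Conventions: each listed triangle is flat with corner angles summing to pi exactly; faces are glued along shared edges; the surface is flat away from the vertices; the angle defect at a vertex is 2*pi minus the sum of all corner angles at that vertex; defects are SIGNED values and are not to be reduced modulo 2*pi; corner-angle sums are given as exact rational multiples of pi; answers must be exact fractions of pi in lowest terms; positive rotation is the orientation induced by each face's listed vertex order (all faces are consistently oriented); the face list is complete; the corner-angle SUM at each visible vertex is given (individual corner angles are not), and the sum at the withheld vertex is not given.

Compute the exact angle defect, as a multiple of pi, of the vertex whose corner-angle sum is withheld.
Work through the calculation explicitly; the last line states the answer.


V = 6, E = 12, F = 8; chi = V - E + F = 2
Gauss-Bonnet: total defect = 2*pi*chi = 4*pi; visible defects sum to (49/12)*pi

Answer: defect(P0) = -pi/12


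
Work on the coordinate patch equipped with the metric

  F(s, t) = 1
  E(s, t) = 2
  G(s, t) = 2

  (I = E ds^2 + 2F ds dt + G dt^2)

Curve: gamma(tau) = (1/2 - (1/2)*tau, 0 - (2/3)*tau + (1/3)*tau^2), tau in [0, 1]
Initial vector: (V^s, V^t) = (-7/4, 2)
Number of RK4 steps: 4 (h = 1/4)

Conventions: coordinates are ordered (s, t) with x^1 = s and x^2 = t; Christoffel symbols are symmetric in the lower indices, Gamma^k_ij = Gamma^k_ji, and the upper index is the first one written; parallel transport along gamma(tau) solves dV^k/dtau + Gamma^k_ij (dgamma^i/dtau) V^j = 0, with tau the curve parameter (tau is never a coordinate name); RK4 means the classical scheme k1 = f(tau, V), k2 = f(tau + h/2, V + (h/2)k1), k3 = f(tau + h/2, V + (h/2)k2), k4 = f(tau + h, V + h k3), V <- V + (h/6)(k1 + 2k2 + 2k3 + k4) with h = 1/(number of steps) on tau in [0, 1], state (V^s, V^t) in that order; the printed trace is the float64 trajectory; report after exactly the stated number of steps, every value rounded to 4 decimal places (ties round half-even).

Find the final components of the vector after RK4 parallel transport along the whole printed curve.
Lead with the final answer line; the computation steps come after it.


Answer: V^s = -1.7500, V^t = 2.0000

gamma'(tau) = (-1/2, -2/3 + (2/3)*tau); f(tau, V)^k = -Gamma^k_ij(gamma(tau)) gamma'^i(tau) V^j; h = 1/4; intermediate values shown to 6 dp
curve data and Christoffel symbols at the stage parameters:
  tau = 0.000000: gamma = (0.500000, 0.000000), gamma' = (-0.500000, -0.666667); Gamma_sss = 0.000000, Gamma_sst = 0.000000, Gamma_stt = 0.000000, Gamma_tss = 0.000000, Gamma_tst = 0.000000, Gamma_ttt = 0.000000
  tau = 0.125000: gamma = (0.437500, -0.078125), gamma' = (-0.500000, -0.583333); Gamma_sss = 0.000000, Gamma_sst = 0.000000, Gamma_stt = 0.000000, Gamma_tss = 0.000000, Gamma_tst = 0.000000, Gamma_ttt = 0.000000
  tau = 0.250000: gamma = (0.375000, -0.145833), gamma' = (-0.500000, -0.500000); Gamma_sss = 0.000000, Gamma_sst = 0.000000, Gamma_stt = 0.000000, Gamma_tss = 0.000000, Gamma_tst = 0.000000, Gamma_ttt = 0.000000
  tau = 0.375000: gamma = (0.312500, -0.203125), gamma' = (-0.500000, -0.416667); Gamma_sss = 0.000000, Gamma_sst = 0.000000, Gamma_stt = 0.000000, Gamma_tss = 0.000000, Gamma_tst = 0.000000, Gamma_ttt = 0.000000
  tau = 0.500000: gamma = (0.250000, -0.250000), gamma' = (-0.500000, -0.333333); Gamma_sss = 0.000000, Gamma_sst = 0.000000, Gamma_stt = 0.000000, Gamma_tss = 0.000000, Gamma_tst = 0.000000, Gamma_ttt = 0.000000
  tau = 0.625000: gamma = (0.187500, -0.286458), gamma' = (-0.500000, -0.250000); Gamma_sss = 0.000000, Gamma_sst = 0.000000, Gamma_stt = 0.000000, Gamma_tss = 0.000000, Gamma_tst = 0.000000, Gamma_ttt = 0.000000
  tau = 0.750000: gamma = (0.125000, -0.312500), gamma' = (-0.500000, -0.166667); Gamma_sss = 0.000000, Gamma_sst = 0.000000, Gamma_stt = 0.000000, Gamma_tss = 0.000000, Gamma_tst = 0.000000, Gamma_ttt = 0.000000
  tau = 0.875000: gamma = (0.062500, -0.328125), gamma' = (-0.500000, -0.083333); Gamma_sss = 0.000000, Gamma_sst = 0.000000, Gamma_stt = 0.000000, Gamma_tss = 0.000000, Gamma_tst = 0.000000, Gamma_ttt = 0.000000
  tau = 1.000000: gamma = (0.000000, -0.333333), gamma' = (-0.500000, 0.000000); Gamma_sss = 0.000000, Gamma_sst = 0.000000, Gamma_stt = 0.000000, Gamma_tss = 0.000000, Gamma_tst = 0.000000, Gamma_ttt = 0.000000
step 0: V^s = -1.7500, V^t = 2.0000
step 1: k1 = (0.000000, 0.000000), k2 = (0.000000, 0.000000), k3 = (0.000000, 0.000000), k4 = (0.000000, 0.000000); V <- V + (h/6)(k1 + 2k2 + 2k3 + k4): V^s = -1.7500, V^t = 2.0000
step 2: k1 = (0.000000, 0.000000), k2 = (0.000000, 0.000000), k3 = (0.000000, 0.000000), k4 = (0.000000, 0.000000); V <- V + (h/6)(k1 + 2k2 + 2k3 + k4): V^s = -1.7500, V^t = 2.0000
step 3: k1 = (0.000000, 0.000000), k2 = (0.000000, 0.000000), k3 = (0.000000, 0.000000), k4 = (0.000000, 0.000000); V <- V + (h/6)(k1 + 2k2 + 2k3 + k4): V^s = -1.7500, V^t = 2.0000
step 4: k1 = (0.000000, 0.000000), k2 = (0.000000, 0.000000), k3 = (0.000000, 0.000000), k4 = (0.000000, 0.000000); V <- V + (h/6)(k1 + 2k2 + 2k3 + k4): V^s = -1.7500, V^t = 2.0000


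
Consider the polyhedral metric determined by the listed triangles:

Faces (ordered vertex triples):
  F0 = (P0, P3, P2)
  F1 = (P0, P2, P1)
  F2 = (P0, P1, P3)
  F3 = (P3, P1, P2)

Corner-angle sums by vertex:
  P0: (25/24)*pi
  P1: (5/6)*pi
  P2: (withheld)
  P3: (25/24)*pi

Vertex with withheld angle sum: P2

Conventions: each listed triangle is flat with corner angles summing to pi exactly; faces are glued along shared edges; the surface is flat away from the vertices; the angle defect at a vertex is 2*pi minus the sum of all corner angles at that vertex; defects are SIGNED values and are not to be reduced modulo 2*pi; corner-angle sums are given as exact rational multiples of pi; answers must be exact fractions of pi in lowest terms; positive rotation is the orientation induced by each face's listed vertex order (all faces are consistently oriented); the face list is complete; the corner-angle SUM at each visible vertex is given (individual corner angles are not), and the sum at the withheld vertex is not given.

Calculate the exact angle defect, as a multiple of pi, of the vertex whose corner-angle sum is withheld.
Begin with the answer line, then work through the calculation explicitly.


Answer: defect(P2) = (11/12)*pi

V = 4, E = 6, F = 4; chi = V - E + F = 2
Gauss-Bonnet: total defect = 2*pi*chi = 4*pi; visible defects sum to (37/12)*pi


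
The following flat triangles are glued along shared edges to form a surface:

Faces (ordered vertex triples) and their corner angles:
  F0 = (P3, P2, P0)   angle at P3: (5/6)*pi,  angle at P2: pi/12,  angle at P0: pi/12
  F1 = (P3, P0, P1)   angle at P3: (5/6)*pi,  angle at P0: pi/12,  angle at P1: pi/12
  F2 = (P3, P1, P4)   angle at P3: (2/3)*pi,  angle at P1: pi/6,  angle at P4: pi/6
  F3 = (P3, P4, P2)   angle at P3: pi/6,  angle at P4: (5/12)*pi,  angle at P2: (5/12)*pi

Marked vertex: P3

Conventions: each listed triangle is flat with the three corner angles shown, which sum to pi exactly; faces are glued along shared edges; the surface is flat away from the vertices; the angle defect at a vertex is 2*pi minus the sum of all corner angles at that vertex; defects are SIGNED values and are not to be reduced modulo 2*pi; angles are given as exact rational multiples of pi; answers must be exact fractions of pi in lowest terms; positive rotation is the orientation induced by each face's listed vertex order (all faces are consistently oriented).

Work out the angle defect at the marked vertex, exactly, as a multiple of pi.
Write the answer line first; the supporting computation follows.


Answer: defect(P3) = -pi/2

Sum of corner angles at P3: (5/2)*pi
defect = 2*pi - (5/2)*pi


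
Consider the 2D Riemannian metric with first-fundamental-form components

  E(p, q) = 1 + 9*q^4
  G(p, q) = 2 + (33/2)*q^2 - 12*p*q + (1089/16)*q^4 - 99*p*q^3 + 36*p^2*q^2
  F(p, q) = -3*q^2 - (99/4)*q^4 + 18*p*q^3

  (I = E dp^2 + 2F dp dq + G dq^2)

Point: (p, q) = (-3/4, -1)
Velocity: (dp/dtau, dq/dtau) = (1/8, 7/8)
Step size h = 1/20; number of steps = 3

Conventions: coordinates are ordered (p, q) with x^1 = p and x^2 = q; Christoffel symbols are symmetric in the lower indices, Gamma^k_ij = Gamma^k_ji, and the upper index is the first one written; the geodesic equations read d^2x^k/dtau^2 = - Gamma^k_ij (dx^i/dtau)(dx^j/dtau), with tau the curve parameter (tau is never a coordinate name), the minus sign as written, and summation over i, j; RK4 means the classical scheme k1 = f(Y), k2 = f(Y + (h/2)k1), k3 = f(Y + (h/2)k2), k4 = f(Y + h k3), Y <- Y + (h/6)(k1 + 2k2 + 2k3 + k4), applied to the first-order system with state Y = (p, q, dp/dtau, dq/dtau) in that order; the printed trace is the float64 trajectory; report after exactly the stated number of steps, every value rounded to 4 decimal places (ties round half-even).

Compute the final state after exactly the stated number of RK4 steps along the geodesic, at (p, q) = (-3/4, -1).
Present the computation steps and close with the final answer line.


f(Y) = (dp/dtau, dq/dtau, -Gamma^p_ij Y'^i Y'^j, -Gamma^q_ij Y'^i Y'^j) with the Gammas evaluated at the stage position; h = 0.050000; intermediate values shown to 6 dp
step 0: p = -0.7500, q = -1.0000, dp/dtau = 0.1250, dq/dtau = 0.8750
step 1:
  k1: at (p, q) = (-0.750000, -1.000000), (dp/dtau, dq/dtau) = (0.125000, 0.875000); Gamma_ppp = 0.000000, Gamma_ppq = -0.552783, Gamma_pqq = 1.105566, Gamma_qpp = 0.000000, Gamma_qpq = 0.875240, Gamma_qqq = -1.750480; k1 = (0.125000, 0.875000, -0.725528, 1.148752)
  k2: at (p, q) = (-0.746875, -0.978125), (dp/dtau, dq/dtau) = (0.106862, 0.903719); Gamma_ppp = 0.000000, Gamma_ppq = -0.569527, Gamma_pqq = 1.131320, Gamma_qpp = 0.000000, Gamma_qpq = 0.894870, Gamma_qqq = -1.777590; k2 = (0.106862, 0.903719, -0.813956, 1.278931)
  k3: at (p, q) = (-0.747328, -0.977407), (dp/dtau, dq/dtau) = (0.104651, 0.906973); Gamma_ppp = 0.000000, Gamma_ppq = -0.570656, Gamma_pqq = 1.132978, Gamma_qpp = 0.000000, Gamma_qpq = 0.895767, Gamma_qqq = -1.778453; k3 = (0.104651, 0.906973, -0.823660, 1.292912)
  k4: at (p, q) = (-0.744767, -0.954651), (dp/dtau, dq/dtau) = (0.083817, 0.939646); Gamma_ppp = 0.000000, Gamma_ppq = -0.589605, Gamma_pqq = 1.161435, Gamma_qpp = 0.000000, Gamma_qpq = 0.917108, Gamma_qqq = -1.806568; k4 = (0.083817, 0.939646, -0.932598, 1.450620)
  Y <- Y + (h/6)(k1 + 2k2 + 2k3 + k4): p = -0.7447, q = -0.9547, dp/dtau = 0.0839, dq/dtau = 0.9395
step 2:
  k1: at (p, q) = (-0.744735, -0.954700), (dp/dtau, dq/dtau) = (0.083889, 0.939525); Gamma_ppp = 0.000000, Gamma_ppq = -0.589522, Gamma_pqq = 1.161316, Gamma_qpp = 0.000000, Gamma_qpq = 0.917044, Gamma_qqq = -1.806512; k1 = (0.083889, 0.939525, -0.932176, 1.450068)
  k2: at (p, q) = (-0.742637, -0.931212), (dp/dtau, dq/dtau) = (0.060584, 0.975777); Gamma_ppp = 0.000000, Gamma_ppq = -0.610581, Gamma_pqq = 1.192161, Gamma_qpp = 0.000000, Gamma_qpq = 0.939932, Gamma_qqq = -1.835221; k2 = (0.060584, 0.975777, -1.062915, 1.636258)
  k3: at (p, q) = (-0.743220, -0.930305), (dp/dtau, dq/dtau) = (0.057316, 0.980432); Gamma_ppp = 0.000000, Gamma_ppq = -0.612177, Gamma_pqq = 1.194418, Gamma_qpp = 0.000000, Gamma_qpq = 0.941130, Gamma_qqq = -1.836239; k3 = (0.057316, 0.980432, -1.079329, 1.659307)
  k4: at (p, q) = (-0.741869, -0.905678), (dp/dtau, dq/dtau) = (0.029922, 1.022491); Gamma_ppp = 0.000000, Gamma_ppq = -0.636427, Gamma_pqq = 1.228858, Gamma_qpp = 0.000000, Gamma_qpq = 0.966171, Gamma_qqq = -1.865550; k4 = (0.029922, 1.022491, -1.245812, 1.891289)
  Y <- Y + (h/6)(k1 + 2k2 + 2k3 + k4): p = -0.7418, q = -0.9057, dp/dtau = 0.0300, dq/dtau = 1.0223
step 3:
  k1: at (p, q) = (-0.741821, -0.905746), (dp/dtau, dq/dtau) = (0.030035, 1.022296); Gamma_ppp = 0.000000, Gamma_ppq = -0.636295, Gamma_pqq = 1.228676, Gamma_qpp = 0.000000, Gamma_qpq = 0.966077, Gamma_qqq = -1.865479; k1 = (0.030035, 1.022296, -1.245002, 1.890267)
  k2: at (p, q) = (-0.741070, -0.880189), (dp/dtau, dq/dtau) = (-0.001090, 1.069553); Gamma_ppp = 0.000000, Gamma_ppq = -0.663576, Gamma_pqq = 1.266140, Gamma_qpp = 0.000000, Gamma_qpq = 0.992953, Gamma_qqq = -1.894610; k2 = (-0.001090, 1.069553, -1.449940, 2.169642)
  k3: at (p, q) = (-0.741848, -0.879007), (dp/dtau, dq/dtau) = (-0.006214, 1.076537); Gamma_ppp = 0.000000, Gamma_ppq = -0.665947, Gamma_pqq = 1.269320, Gamma_qpp = 0.000000, Gamma_qpq = 0.994585, Gamma_qqq = -1.895717; k3 = (-0.006214, 1.076537, -1.479966, 2.210314)
  k4: at (p, q) = (-0.742132, -0.851919), (dp/dtau, dq/dtau) = (-0.043964, 1.132812); Gamma_ppp = 0.000000, Gamma_ppq = -0.698057, Gamma_pqq = 1.311559, Gamma_qpp = 0.000000, Gamma_qpq = 1.024068, Gamma_qqq = -1.924090; k4 = (-0.043964, 1.132812, -1.752604, 2.571116)
  Y <- Y + (h/6)(k1 + 2k2 + 2k3 + k4): p = -0.7421, q = -0.8520, dp/dtau = -0.0438, dq/dtau = 1.1325

Answer: p = -0.7421, q = -0.8520, dp/dtau = -0.0438, dq/dtau = 1.1325


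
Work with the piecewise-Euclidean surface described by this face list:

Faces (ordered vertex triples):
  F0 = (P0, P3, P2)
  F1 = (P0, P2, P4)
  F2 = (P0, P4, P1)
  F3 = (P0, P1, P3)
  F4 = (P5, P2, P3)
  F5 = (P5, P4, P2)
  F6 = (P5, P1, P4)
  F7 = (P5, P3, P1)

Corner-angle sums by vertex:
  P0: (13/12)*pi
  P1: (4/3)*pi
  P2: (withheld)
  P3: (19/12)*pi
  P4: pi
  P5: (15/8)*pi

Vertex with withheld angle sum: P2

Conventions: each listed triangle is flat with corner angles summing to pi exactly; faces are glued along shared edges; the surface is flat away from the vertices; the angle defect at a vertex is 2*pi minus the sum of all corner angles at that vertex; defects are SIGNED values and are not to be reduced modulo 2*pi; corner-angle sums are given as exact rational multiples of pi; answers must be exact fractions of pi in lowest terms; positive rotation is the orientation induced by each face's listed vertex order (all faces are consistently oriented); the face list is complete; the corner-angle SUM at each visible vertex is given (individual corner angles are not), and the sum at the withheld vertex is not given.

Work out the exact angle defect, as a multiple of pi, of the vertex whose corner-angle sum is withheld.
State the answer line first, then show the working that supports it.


Answer: defect(P2) = (7/8)*pi

V = 6, E = 12, F = 8; chi = V - E + F = 2
Gauss-Bonnet: total defect = 2*pi*chi = 4*pi; visible defects sum to (25/8)*pi


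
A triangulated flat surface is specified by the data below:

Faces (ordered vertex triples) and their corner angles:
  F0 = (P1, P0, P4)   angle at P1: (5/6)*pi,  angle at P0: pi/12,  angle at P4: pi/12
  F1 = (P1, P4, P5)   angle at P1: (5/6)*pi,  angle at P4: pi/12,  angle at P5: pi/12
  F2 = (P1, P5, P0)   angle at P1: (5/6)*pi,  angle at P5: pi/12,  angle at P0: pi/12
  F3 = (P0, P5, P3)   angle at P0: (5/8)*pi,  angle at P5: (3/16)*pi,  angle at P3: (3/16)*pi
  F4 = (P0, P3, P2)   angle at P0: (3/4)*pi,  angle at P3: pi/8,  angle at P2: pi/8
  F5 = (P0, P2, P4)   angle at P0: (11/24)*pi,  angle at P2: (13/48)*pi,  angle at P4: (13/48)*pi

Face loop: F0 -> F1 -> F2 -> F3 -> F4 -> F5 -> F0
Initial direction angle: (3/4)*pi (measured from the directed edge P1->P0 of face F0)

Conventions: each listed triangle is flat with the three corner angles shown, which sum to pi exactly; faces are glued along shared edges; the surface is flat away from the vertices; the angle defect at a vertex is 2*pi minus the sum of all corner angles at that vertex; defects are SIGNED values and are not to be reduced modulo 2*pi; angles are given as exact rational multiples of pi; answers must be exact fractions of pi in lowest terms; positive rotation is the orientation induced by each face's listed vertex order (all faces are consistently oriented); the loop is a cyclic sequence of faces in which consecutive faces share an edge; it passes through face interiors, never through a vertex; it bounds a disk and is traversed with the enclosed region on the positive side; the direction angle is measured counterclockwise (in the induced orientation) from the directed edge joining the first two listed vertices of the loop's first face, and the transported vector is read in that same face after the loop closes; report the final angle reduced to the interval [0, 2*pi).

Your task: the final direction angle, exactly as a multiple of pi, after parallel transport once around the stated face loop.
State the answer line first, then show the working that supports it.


Answer: final direction angle = pi/4

enclosed vertex P0: corner angles sum to 2*pi, defect = 2*pi - 2*pi = 0
enclosed vertex P1: corner angles sum to (5/2)*pi, defect = 2*pi - (5/2)*pi = -pi/2
adding the enclosed defects to the starting angle (mod 2*pi, induced orientation) gives the holonomy
final angle = (3/4)*pi - pi/2 = pi/4 (mod 2*pi)


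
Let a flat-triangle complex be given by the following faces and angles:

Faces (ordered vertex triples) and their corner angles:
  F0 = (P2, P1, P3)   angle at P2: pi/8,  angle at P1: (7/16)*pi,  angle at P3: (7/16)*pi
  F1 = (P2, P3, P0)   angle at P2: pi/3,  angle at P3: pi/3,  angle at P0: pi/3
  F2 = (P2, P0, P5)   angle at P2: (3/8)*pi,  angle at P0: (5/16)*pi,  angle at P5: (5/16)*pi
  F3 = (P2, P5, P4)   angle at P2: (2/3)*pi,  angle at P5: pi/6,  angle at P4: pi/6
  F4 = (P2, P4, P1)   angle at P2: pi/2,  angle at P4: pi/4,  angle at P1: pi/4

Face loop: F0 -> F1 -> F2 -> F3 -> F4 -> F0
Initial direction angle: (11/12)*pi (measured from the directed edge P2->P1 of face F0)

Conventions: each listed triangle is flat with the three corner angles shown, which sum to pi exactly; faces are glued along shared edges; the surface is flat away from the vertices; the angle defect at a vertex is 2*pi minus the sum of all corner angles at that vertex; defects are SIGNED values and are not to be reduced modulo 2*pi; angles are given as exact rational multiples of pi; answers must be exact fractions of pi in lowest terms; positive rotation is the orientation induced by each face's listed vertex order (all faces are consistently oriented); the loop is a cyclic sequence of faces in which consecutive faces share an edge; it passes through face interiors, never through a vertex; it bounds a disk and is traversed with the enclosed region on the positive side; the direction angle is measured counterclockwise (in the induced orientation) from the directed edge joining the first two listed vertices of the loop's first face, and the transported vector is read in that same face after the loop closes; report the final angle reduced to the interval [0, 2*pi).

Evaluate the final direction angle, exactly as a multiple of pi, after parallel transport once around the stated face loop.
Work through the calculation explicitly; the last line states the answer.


enclosed vertex P2: corner angles sum to 2*pi, defect = 2*pi - 2*pi = 0
summing the enclosed defects onto the initial angle, mod 2*pi in the induced orientation:
final angle = (11/12)*pi + 0 = (11/12)*pi (mod 2*pi)

Answer: final direction angle = (11/12)*pi


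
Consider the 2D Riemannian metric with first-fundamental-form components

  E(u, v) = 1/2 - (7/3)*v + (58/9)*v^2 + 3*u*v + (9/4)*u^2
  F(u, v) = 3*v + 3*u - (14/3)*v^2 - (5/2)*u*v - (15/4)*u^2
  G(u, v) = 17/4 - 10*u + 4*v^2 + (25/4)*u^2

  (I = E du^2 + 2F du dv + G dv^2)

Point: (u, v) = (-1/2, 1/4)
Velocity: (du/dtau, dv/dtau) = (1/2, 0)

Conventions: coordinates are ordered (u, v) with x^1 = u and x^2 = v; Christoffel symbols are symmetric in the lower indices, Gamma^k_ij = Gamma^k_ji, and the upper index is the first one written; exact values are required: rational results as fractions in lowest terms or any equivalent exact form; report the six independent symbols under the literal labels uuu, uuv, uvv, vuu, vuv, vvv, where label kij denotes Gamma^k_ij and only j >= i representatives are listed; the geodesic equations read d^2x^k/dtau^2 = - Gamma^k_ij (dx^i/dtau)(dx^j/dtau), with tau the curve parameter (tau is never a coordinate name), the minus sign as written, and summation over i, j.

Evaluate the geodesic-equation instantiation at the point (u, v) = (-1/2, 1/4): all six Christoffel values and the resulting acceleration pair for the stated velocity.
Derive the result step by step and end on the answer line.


E = 73/144, F = -5/3, G = 177/16 at the point
E_u = -3/2, E_v = -11/18, F_u = 49/8, F_v = 23/12, G_u = -65/4, G_v = 2
EG - F^2 = 6521/2304;  g^inv = (2304/6521) * [[177/16, 5/3], [5/3, 73/144]]
first-kind symbols [ij,l] = (1/2)(d_i g_jl + d_j g_il - d_l g_ij): [uu,u] = E_u/2 = -3/4, [uu,v] = F_u - E_v/2 = 463/72, [uv,u] = E_v/2 = -11/36, [uv,v] = G_u/2 = -65/8, [vv,u] = F_v - G_u/2 = 241/24, [vv,v] = G_v/2 = 1
Gamma^u_ij = (G*[ij,u] - F*[ij,v])/(EG - F^2), Gamma^v_ij = (E*[ij,v] - F*[ij,u])/(EG - F^2)
Gamma_uuu = 16732/19563, Gamma_uuv = -38988/6521, Gamma_uvv = 259782/6521, Gamma_vuu = 41678/58689, Gamma_vuv = -31990/19563, Gamma_vvv = 39728/6521
d^2u/dtau^2 = -(Gamma_uuu*(1/2)^2 + 2*Gamma_uuv*(1/2)*(0) + Gamma_uvv*(0)^2) = -4183/19563
d^2v/dtau^2 = -(Gamma_vuu*(1/2)^2 + 2*Gamma_vuv*(1/2)*(0) + Gamma_vvv*(0)^2) = -20839/117378

Answer: Gamma_uuu = 16732/19563, Gamma_uuv = -38988/6521, Gamma_uvv = 259782/6521, Gamma_vuu = 41678/58689, Gamma_vuv = -31990/19563, Gamma_vvv = 39728/6521; accelerations (d^2u/dtau^2, d^2v/dtau^2) = (-4183/19563, -20839/117378)


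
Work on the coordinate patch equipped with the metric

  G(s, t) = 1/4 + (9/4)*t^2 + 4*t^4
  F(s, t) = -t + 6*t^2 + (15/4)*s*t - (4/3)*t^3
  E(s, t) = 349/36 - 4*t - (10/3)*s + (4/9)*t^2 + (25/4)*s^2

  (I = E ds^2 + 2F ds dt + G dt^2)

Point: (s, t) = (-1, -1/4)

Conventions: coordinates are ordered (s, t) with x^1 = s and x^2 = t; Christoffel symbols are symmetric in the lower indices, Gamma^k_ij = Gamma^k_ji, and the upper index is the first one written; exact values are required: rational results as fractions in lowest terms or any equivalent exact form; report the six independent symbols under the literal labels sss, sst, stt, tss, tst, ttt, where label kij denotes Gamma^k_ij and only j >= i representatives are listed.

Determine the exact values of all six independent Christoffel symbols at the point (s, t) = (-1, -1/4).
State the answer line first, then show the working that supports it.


Answer: Gamma_sss = -17537/19845, Gamma_sst = -988/6615, Gamma_stt = -166/441, Gamma_tss = 377038/59535, Gamma_tst = 11552/19845, Gamma_ttt = -298/1323

E = 731/36, F = 19/12, G = 13/32 at the point
E_s = -95/6, E_t = -38/9, F_s = -15/16, F_t = -8, G_s = 0, G_t = -11/8
EG - F^2 = 735/128;  g^inv = (128/735) * [[13/32, -19/12], [-19/12, 731/36]]
first-kind symbols [ij,l] = (1/2)(d_i g_jl + d_j g_il - d_l g_ij): [ss,s] = E_s/2 = -95/12, [ss,t] = F_s - E_t/2 = 169/144, [st,s] = E_t/2 = -19/9, [st,t] = G_s/2 = 0, [tt,s] = F_t - G_s/2 = -8, [tt,t] = G_t/2 = -11/16
Gamma^s_ij = (G*[ij,s] - F*[ij,t])/(EG - F^2), Gamma^t_ij = (E*[ij,t] - F*[ij,s])/(EG - F^2)


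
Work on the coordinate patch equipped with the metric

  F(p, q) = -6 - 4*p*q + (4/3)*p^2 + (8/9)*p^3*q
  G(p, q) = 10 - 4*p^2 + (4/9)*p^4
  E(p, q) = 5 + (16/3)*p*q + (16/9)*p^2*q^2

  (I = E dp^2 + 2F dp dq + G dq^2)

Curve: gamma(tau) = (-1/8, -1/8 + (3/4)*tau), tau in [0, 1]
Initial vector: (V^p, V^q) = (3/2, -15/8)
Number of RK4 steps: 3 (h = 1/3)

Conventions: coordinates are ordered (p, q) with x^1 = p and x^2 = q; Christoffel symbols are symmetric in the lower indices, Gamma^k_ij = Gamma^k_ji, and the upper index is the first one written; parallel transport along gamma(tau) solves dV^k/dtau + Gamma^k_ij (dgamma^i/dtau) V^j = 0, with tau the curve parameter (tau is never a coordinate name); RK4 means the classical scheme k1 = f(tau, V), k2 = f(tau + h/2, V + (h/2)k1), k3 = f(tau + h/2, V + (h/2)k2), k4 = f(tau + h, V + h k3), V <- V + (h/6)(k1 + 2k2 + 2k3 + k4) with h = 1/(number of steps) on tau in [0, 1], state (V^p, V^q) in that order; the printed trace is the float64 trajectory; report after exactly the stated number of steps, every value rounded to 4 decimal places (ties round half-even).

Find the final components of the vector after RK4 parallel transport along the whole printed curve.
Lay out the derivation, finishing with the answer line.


gamma'(tau) = (0, 3/4); f(tau, V)^k = -Gamma^k_ij(gamma(tau)) gamma'^i(tau) V^j; h = 1/3; intermediate values shown to 6 dp
curve data and Christoffel symbols at the stage parameters:
  tau = 0.000000: gamma = (-0.125000, -0.125000), gamma' = (0.000000, 0.750000); Gamma_ppp = -0.024021, Gamma_ppq = -0.024021, Gamma_pqq = 0.000000, Gamma_qpp = 0.035536, Gamma_qpq = 0.035536, Gamma_qqq = 0.000000
  tau = 0.166667: gamma = (-0.125000, 0.000000), gamma' = (0.000000, 0.750000); Gamma_ppp = 0.000000, Gamma_ppq = -0.023916, Gamma_pqq = 0.000000, Gamma_qpp = 0.000000, Gamma_qpq = 0.035750, Gamma_qqq = 0.000000
  tau = 0.333333: gamma = (-0.125000, 0.125000), gamma' = (0.000000, 0.750000); Gamma_ppp = 0.023809, Gamma_ppq = -0.023809, Gamma_pqq = 0.000000, Gamma_qpp = -0.035964, Gamma_qpq = 0.035964, Gamma_qqq = 0.000000
  tau = 0.500000: gamma = (-0.125000, 0.250000), gamma' = (0.000000, 0.750000); Gamma_ppp = 0.047397, Gamma_ppq = -0.023698, Gamma_pqq = 0.000000, Gamma_qpp = -0.072355, Gamma_qpq = 0.036178, Gamma_qqq = 0.000000
  tau = 0.666667: gamma = (-0.125000, 0.375000), gamma' = (0.000000, 0.750000); Gamma_ppp = 0.070756, Gamma_ppq = -0.023585, Gamma_pqq = 0.000000, Gamma_qpp = -0.109177, Gamma_qpq = 0.036392, Gamma_qqq = 0.000000
  tau = 0.833333: gamma = (-0.125000, 0.500000), gamma' = (0.000000, 0.750000); Gamma_ppp = 0.093877, Gamma_ppq = -0.023469, Gamma_pqq = 0.000000, Gamma_qpp = -0.146427, Gamma_qpq = 0.036607, Gamma_qqq = 0.000000
  tau = 1.000000: gamma = (-0.125000, 0.625000), gamma' = (0.000000, 0.750000); Gamma_ppp = 0.116752, Gamma_ppq = -0.023350, Gamma_pqq = 0.000000, Gamma_qpp = -0.184109, Gamma_qpq = 0.036822, Gamma_qqq = 0.000000
step 0: V^p = 1.5000, V^q = -1.8750
step 1: k1 = (0.027023, -0.039978), k2 = (0.026986, -0.040339), k3 = (0.026986, -0.040339), k4 = (0.026945, -0.040702); V <- V + (h/6)(k1 + 2k2 + 2k3 + k4): V^p = 1.5090, V^q = -1.8884
step 2: k1 = (0.026945, -0.040702), k2 = (0.026900, -0.041066), k3 = (0.026900, -0.041066), k4 = (0.026851, -0.041431); V <- V + (h/6)(k1 + 2k2 + 2k3 + k4): V^p = 1.5180, V^q = -1.9021
step 3: k1 = (0.026851, -0.041431), k2 = (0.026798, -0.041799), k3 = (0.026798, -0.041798), k4 = (0.026740, -0.042167); V <- V + (h/6)(k1 + 2k2 + 2k3 + k4): V^p = 1.5269, V^q = -1.9161

Answer: V^p = 1.5269, V^q = -1.9161


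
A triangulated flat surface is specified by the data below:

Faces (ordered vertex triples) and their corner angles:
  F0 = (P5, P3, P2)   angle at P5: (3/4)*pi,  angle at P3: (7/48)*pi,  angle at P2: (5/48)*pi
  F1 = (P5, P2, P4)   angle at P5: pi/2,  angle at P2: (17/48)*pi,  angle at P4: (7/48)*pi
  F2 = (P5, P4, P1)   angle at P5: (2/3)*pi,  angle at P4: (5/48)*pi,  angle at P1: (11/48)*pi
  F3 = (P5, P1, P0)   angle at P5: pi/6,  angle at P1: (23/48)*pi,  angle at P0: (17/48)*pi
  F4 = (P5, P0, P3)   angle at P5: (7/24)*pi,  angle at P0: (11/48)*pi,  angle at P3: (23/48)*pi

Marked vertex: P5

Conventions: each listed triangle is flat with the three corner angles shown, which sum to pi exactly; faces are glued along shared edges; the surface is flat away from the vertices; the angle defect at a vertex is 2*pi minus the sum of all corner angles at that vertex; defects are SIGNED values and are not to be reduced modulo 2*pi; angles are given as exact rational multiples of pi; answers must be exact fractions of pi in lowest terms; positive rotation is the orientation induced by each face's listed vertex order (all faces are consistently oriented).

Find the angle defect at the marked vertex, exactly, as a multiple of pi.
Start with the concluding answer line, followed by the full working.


Answer: defect(P5) = (-3/8)*pi

Sum of corner angles at P5: (19/8)*pi
defect = 2*pi - (19/8)*pi


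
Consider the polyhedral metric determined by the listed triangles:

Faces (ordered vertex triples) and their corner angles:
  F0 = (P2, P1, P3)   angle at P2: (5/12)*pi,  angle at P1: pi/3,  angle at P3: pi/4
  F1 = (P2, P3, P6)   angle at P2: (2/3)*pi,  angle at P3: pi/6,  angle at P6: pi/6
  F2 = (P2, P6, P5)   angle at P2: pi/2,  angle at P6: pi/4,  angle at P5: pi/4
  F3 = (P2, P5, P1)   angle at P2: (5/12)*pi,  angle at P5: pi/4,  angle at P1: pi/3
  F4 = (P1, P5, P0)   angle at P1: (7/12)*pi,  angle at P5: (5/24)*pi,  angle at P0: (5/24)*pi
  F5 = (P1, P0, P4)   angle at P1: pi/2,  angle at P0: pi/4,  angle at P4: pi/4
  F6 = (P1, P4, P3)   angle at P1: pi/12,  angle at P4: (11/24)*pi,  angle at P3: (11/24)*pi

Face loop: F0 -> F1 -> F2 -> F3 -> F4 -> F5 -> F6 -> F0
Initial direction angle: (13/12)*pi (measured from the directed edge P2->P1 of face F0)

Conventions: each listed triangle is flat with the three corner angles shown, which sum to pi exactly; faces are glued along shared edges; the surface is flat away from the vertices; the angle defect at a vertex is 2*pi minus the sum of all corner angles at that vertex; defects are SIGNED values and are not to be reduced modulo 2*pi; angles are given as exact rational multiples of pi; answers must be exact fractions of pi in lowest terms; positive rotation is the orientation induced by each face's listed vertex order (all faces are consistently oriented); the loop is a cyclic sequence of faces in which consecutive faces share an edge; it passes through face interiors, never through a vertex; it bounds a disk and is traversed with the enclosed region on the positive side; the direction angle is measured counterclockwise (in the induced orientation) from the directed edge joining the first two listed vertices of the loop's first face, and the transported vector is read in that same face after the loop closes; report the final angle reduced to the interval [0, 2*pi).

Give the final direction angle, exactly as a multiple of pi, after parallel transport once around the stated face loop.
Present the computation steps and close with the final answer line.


enclosed vertex P1: corner angles sum to (11/6)*pi, defect = 2*pi - (11/6)*pi = pi/6
enclosed vertex P2: corner angles sum to 2*pi, defect = 2*pi - 2*pi = 0
adding the enclosed defects to the starting angle (mod 2*pi, induced orientation) gives the holonomy
final angle = (13/12)*pi + pi/6 = (5/4)*pi (mod 2*pi)

Answer: final direction angle = (5/4)*pi


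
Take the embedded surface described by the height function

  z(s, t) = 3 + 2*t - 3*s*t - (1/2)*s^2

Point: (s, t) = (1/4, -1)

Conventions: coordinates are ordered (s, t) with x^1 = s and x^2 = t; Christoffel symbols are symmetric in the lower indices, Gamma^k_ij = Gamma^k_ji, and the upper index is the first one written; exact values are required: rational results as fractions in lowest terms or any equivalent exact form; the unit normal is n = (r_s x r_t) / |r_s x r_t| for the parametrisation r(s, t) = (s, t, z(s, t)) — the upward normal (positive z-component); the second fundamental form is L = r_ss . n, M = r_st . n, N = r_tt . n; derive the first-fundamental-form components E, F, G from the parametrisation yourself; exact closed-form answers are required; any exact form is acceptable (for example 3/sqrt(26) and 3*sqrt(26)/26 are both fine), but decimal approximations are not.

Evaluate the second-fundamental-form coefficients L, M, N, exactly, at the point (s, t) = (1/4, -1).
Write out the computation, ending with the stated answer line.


z_s = 11/4, z_t = 5/4, z_ss = -1, z_st = -3, z_tt = 0
E = 137/16, F = 55/16, G = 41/16; answer radicand W^2 = 81/8
unnormalised second-form numerators: l = -1, m = -3, n = 0; L = l/sqrt(81/8), and similarly M = m/sqrt(W^2), N = n/sqrt(W^2)

Answer: L = -2*sqrt(2)/9, M = -2*sqrt(2)/3, N = 0
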